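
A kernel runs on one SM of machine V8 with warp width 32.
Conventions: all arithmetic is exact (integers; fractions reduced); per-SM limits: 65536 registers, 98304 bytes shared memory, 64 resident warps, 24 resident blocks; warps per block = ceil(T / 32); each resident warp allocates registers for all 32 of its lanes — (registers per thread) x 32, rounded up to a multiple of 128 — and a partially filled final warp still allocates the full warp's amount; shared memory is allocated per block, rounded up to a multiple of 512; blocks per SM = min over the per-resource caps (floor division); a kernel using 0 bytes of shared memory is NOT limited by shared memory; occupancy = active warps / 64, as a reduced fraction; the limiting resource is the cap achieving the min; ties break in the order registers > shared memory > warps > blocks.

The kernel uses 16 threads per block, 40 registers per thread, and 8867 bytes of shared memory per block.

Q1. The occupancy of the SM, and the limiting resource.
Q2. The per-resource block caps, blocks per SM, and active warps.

Answer: occupancy 5/32, limited by shared memory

registers: 51 blocks
shared memory: 10 blocks
warps: 64 blocks
blocks: 24 blocks

Answer: 10 blocks, 10 active warps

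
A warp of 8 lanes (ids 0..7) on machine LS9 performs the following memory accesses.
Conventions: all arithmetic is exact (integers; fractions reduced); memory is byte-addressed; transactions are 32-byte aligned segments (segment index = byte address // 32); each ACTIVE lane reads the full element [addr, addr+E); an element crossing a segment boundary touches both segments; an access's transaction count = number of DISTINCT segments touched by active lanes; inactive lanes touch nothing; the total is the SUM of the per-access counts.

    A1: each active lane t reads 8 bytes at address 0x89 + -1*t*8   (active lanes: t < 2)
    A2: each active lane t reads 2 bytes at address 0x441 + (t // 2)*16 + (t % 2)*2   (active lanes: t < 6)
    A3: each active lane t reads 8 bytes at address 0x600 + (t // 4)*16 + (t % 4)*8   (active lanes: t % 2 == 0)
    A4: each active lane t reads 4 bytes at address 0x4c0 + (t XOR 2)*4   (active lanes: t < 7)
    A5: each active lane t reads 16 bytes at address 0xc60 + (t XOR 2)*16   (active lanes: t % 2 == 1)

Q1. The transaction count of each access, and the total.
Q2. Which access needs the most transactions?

A1: 1 transaction
A2: 2 transactions
A3: 2 transactions
A4: 1 transaction
A5: 4 transactions

Answer: 1,2,2,1,4; total 10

Answer: A5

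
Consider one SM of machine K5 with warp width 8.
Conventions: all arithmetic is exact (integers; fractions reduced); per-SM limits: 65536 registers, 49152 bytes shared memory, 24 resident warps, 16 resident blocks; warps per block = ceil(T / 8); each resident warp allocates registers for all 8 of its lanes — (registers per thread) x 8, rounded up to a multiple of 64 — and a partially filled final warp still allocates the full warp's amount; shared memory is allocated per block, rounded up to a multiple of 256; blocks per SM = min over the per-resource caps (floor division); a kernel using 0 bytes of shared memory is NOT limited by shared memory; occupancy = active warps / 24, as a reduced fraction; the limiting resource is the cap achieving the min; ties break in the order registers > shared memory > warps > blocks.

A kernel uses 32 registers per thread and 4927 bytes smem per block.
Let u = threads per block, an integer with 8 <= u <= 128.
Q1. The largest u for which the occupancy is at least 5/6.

Answer: u = 96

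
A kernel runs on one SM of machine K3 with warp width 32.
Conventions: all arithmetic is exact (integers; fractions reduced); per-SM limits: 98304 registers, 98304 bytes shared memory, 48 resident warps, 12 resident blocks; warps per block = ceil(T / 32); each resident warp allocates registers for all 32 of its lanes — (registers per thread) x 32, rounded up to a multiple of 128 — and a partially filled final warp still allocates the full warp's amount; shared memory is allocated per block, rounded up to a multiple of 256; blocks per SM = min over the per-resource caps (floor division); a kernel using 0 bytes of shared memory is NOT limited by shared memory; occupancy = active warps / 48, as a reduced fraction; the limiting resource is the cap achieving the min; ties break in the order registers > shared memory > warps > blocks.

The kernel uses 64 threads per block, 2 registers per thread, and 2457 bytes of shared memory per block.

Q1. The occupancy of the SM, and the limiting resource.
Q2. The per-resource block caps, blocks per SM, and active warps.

Answer: occupancy 1/2, limited by blocks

registers: 384 blocks
shared memory: 38 blocks
warps: 24 blocks
blocks: 12 blocks

Answer: 12 blocks, 24 active warps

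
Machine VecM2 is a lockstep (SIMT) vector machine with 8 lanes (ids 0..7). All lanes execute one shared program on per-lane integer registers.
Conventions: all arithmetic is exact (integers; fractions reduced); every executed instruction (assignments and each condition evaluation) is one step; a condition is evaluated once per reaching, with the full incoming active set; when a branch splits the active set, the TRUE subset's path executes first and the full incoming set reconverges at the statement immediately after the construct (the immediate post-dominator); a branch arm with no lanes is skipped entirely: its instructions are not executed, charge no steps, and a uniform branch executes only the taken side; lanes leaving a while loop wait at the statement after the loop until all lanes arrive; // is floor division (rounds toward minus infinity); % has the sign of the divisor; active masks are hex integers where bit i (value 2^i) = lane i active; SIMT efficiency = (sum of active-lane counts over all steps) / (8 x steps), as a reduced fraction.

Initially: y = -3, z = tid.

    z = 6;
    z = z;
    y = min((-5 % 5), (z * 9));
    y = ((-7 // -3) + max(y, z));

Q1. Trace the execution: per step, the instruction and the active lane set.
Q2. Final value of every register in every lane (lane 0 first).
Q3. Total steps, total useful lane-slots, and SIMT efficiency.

step 0: z <- 6                       0xff
step 1: z <- z                       0xff
step 2: y <- min((-5 % 5), (z * 9))  0xff
step 3: y <- ((-7 // -3) + max(y, z)) 0xff

Answer: 4 steps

y: 8,8,8,8,8,8,8,8
z: 6,6,6,6,6,6,6,6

steps = 4; useful = 32; efficiency = 32/32 = 1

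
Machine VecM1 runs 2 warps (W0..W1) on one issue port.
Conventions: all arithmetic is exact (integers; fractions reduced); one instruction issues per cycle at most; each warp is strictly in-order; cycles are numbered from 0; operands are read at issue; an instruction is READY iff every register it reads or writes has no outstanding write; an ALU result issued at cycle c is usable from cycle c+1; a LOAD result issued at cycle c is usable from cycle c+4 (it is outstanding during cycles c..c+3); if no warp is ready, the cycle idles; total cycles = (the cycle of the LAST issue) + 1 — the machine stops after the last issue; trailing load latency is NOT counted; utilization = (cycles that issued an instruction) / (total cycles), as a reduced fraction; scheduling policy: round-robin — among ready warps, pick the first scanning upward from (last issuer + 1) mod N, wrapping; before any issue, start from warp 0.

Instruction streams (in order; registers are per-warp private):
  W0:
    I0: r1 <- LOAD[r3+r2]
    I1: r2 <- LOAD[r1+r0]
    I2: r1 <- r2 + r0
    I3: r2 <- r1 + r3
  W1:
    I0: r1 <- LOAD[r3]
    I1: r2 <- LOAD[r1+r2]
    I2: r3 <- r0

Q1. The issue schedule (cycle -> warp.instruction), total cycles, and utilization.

cycle 0: W0.I0
cycle 1: W1.I0
cycle 2: idle
cycle 3: idle
cycle 4: W0.I1
cycle 5: W1.I1
cycle 6: W1.I2
cycle 7: idle
cycle 8: W0.I2
cycle 9: W0.I3

Answer: 10 cycles, utilization 7/10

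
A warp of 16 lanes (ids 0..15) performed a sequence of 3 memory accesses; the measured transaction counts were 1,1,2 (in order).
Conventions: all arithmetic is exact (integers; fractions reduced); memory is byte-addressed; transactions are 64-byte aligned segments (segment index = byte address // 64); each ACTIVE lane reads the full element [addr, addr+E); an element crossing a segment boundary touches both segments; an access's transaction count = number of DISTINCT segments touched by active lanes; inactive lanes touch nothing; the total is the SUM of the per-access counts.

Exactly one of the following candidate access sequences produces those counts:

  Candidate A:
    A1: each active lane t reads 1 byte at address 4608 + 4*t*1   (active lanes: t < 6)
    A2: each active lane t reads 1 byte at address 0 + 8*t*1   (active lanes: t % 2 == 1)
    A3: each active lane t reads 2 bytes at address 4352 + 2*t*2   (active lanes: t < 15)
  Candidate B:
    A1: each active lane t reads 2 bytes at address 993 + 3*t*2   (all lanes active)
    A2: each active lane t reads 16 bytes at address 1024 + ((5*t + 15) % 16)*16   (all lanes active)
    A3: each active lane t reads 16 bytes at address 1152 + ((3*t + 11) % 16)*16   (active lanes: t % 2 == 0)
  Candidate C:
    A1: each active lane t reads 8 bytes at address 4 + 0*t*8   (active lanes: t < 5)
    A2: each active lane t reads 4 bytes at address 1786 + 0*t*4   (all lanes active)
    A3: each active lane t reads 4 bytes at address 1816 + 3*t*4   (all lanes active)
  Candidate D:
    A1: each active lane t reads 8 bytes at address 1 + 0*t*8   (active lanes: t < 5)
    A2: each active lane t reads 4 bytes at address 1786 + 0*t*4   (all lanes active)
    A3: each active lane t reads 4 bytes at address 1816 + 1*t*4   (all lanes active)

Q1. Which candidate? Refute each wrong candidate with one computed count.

A: A2 gives 2 transactions, not 1
B: A1 gives 2 transactions, not 1
C: A3 gives 4 transactions, not 2
D: all counts match (1,1,2)

Answer: D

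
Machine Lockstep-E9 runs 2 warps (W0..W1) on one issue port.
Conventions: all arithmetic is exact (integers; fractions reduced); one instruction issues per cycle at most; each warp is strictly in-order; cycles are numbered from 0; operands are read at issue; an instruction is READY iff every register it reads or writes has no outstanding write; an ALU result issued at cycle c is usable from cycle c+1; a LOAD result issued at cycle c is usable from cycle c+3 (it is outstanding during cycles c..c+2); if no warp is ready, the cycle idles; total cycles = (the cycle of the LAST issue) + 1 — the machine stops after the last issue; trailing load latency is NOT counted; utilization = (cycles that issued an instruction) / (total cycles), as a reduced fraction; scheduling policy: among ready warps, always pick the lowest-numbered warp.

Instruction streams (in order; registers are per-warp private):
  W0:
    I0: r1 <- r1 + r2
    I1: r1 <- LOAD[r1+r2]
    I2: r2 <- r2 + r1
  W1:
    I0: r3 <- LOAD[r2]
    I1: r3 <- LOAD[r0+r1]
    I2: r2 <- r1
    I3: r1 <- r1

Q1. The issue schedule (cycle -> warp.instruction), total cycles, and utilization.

cycle 0: W0.I0
cycle 1: W0.I1
cycle 2: W1.I0
cycle 3: idle
cycle 4: W0.I2
cycle 5: W1.I1
cycle 6: W1.I2
cycle 7: W1.I3

Answer: 8 cycles, utilization 7/8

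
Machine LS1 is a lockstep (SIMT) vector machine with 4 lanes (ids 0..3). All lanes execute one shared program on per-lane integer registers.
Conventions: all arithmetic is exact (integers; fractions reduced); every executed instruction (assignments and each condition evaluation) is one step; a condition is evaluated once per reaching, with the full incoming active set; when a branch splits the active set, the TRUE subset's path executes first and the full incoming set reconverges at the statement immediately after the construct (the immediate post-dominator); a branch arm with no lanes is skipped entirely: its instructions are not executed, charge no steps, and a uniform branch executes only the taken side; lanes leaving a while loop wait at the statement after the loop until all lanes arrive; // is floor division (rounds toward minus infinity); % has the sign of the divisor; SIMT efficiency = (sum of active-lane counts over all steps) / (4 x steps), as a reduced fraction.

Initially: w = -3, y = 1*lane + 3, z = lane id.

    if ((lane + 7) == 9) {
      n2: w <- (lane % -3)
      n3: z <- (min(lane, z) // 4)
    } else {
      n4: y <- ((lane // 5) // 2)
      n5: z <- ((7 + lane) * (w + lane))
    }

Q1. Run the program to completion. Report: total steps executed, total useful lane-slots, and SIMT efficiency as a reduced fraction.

Answer: 5 steps, 12 useful, 3/5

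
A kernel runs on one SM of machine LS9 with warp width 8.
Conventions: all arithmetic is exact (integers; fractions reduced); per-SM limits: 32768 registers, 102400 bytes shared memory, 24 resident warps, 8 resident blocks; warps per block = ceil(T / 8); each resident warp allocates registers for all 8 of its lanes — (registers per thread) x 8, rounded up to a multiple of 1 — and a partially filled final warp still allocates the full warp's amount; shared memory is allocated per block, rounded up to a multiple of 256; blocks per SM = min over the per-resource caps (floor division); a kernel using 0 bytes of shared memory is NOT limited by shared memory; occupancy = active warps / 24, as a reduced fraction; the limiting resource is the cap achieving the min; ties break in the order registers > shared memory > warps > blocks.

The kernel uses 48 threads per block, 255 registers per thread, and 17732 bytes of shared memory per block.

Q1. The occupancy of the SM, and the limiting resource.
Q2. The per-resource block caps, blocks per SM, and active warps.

Answer: occupancy 1/2, limited by registers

registers: 2 blocks
shared memory: 5 blocks
warps: 4 blocks
blocks: 8 blocks

Answer: 2 blocks, 12 active warps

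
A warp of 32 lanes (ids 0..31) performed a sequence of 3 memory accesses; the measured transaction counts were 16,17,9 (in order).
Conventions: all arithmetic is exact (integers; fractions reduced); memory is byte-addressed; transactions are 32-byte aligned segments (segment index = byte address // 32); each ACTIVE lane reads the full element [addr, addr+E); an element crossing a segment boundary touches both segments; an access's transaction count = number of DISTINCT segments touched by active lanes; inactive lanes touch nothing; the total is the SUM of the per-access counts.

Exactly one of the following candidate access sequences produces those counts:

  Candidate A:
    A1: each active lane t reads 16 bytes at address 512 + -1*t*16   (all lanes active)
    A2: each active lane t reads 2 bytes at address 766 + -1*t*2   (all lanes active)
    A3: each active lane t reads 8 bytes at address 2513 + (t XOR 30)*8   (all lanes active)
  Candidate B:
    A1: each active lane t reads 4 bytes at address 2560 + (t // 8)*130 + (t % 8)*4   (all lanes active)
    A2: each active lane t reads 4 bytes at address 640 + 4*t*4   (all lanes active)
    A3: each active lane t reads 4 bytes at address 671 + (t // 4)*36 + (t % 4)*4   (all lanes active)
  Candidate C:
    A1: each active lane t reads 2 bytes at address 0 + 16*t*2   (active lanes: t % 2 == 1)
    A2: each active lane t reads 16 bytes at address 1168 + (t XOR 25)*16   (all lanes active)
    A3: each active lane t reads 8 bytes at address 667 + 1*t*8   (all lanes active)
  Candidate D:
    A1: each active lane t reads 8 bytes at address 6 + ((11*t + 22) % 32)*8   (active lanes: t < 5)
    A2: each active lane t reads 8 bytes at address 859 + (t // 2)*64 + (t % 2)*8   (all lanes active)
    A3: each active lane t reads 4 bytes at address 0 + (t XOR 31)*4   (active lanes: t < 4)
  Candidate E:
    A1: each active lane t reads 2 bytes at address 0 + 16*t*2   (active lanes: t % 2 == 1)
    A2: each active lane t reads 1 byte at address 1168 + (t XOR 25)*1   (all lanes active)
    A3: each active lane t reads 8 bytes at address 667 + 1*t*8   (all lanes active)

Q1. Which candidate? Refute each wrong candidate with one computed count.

A: A1 gives 17 transactions, not 16
B: A1 gives 7 transactions, not 16
D: A1 gives 4 transactions, not 16
E: A2 gives 2 transactions, not 17
C: all counts match (16,17,9)

Answer: C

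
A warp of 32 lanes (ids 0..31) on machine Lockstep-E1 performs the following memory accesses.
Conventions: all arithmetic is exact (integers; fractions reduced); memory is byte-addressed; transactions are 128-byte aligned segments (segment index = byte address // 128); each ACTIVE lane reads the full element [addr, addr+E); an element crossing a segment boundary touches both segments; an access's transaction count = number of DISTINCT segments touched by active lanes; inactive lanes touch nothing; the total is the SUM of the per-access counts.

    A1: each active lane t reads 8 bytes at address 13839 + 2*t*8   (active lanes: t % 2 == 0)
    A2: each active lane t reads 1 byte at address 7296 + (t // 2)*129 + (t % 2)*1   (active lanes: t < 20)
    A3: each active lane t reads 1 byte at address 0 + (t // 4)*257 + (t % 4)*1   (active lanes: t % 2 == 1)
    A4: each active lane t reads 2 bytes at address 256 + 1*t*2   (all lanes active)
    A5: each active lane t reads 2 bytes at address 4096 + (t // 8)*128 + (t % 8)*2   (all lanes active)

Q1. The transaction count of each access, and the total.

A1: 4 transactions
A2: 10 transactions
A3: 8 transactions
A4: 1 transaction
A5: 4 transactions

Answer: 4,10,8,1,4; total 27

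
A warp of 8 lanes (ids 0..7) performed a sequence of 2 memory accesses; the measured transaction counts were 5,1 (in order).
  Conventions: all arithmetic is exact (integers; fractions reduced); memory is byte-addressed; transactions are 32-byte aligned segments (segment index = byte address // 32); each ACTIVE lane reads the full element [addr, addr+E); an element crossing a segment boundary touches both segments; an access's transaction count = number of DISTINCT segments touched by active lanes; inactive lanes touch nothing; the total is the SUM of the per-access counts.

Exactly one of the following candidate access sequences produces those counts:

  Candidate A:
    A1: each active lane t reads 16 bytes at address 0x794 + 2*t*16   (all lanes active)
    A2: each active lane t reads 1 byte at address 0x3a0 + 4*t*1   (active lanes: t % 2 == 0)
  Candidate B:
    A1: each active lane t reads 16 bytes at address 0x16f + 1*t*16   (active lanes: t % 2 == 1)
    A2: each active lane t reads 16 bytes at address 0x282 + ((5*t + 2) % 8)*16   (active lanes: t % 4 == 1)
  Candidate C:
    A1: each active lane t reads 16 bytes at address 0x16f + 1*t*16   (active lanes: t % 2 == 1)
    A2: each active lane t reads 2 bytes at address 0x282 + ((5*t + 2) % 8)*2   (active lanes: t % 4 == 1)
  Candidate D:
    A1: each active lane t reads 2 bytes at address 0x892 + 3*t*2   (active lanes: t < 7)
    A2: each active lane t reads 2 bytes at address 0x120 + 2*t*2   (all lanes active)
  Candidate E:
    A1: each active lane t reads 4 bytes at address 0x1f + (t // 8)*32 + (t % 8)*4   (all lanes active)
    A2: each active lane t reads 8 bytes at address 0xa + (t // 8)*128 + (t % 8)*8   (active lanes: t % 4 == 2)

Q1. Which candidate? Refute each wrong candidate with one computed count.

A: A1 gives 9 transactions, not 5
B: A2 gives 4 transactions, not 1
D: A1 gives 2 transactions, not 5
E: A1 gives 2 transactions, not 5
C: all counts match (5,1)

Answer: C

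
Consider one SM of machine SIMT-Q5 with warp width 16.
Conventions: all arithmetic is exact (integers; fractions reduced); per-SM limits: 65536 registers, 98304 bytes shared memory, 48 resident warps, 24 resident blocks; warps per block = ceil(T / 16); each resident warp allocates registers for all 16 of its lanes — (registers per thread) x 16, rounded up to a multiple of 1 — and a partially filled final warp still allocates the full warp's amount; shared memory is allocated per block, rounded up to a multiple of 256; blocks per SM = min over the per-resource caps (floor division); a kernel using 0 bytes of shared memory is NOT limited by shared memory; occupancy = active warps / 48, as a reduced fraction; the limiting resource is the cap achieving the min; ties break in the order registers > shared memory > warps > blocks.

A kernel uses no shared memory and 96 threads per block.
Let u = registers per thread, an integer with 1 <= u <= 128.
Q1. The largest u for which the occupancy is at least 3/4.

Answer: u = 113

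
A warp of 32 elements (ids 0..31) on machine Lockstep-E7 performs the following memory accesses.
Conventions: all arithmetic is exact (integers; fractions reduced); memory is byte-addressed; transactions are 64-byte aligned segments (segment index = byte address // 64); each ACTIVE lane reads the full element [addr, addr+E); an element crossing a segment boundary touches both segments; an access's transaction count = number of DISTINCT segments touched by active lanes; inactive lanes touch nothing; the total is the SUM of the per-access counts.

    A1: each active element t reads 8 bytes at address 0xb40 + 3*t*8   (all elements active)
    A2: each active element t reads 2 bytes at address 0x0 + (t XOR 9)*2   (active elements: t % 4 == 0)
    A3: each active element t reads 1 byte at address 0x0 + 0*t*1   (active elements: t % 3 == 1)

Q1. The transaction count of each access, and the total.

A1: 12 transactions
A2: 1 transaction
A3: 1 transaction

Answer: 12,1,1; total 14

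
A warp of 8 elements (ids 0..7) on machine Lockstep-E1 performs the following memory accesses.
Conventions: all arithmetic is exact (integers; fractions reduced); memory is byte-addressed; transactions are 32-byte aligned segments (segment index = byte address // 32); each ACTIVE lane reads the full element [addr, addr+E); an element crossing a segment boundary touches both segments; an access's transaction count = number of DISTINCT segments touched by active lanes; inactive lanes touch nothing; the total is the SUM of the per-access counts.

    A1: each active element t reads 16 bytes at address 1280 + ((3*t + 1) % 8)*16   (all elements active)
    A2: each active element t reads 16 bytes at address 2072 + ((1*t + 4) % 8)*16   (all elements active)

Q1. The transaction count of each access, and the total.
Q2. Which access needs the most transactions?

A1: 4 transactions
A2: 5 transactions

Answer: 4,5; total 9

Answer: A2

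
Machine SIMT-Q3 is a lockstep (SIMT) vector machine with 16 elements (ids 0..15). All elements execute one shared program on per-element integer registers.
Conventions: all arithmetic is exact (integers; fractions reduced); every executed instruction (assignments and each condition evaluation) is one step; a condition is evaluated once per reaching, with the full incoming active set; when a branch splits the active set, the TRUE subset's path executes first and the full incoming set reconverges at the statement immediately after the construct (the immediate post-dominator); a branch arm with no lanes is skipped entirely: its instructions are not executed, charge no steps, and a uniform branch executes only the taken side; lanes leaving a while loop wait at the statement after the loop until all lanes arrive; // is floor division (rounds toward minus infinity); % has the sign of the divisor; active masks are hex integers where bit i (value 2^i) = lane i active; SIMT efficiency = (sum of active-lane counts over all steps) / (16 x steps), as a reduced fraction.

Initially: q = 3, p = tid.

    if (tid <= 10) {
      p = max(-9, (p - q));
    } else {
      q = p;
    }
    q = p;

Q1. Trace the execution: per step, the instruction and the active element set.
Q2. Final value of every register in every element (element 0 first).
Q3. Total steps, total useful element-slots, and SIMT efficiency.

step 0: eval (tid <= 10)             0xffff
step 1: p <- max(-9, (p - q))        0x07ff
step 2: q <- p                       0xf800
step 3: q <- p                       0xffff

Answer: 4 steps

q: -3,-2,-1,0,1,2,3,4,5,6,7,11,12,13,14,15
p: -3,-2,-1,0,1,2,3,4,5,6,7,11,12,13,14,15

steps = 4; useful = 48; efficiency = 48/64 = 3/4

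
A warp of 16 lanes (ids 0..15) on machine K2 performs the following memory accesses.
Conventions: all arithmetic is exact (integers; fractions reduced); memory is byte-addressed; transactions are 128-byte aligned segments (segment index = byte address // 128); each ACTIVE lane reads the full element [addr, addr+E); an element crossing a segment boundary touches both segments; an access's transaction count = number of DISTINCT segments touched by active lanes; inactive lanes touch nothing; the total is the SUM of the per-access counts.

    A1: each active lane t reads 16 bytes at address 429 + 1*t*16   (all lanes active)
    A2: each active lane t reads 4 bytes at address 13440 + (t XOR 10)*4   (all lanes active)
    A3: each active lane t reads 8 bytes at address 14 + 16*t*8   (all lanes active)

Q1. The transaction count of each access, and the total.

A1: 3 transactions
A2: 1 transaction
A3: 16 transactions

Answer: 3,1,16; total 20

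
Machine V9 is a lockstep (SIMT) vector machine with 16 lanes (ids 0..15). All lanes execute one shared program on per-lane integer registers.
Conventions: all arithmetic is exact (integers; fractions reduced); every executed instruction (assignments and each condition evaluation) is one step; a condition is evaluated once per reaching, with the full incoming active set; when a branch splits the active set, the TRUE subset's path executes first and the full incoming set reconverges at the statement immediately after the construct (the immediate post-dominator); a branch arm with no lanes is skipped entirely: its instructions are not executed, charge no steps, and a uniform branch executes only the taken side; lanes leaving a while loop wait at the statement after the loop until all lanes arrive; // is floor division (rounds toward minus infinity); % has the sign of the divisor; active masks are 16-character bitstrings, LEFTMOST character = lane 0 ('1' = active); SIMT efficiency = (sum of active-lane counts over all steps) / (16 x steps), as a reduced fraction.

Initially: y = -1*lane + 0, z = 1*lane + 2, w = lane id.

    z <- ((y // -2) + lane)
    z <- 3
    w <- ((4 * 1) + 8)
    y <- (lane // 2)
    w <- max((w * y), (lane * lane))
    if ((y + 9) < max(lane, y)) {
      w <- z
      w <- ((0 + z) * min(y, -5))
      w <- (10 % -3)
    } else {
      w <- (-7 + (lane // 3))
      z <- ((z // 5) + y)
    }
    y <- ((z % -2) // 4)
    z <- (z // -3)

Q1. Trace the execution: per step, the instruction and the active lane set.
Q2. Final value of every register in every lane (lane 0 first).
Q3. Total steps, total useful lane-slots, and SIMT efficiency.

step 0: z <- ((y // -2) + lane)      1111111111111111
step 1: z <- 3                       1111111111111111
step 2: w <- ((4 * 1) + 8)           1111111111111111
step 3: y <- (lane // 2)             1111111111111111
step 4: w <- max((w * y), (lane * lane)) 1111111111111111
step 5: eval ((y + 9) < max(lane, y)) 1111111111111111
step 6: w <- (-7 + (lane // 3))      1111111111111111
step 7: z <- ((z // 5) + y)          1111111111111111
step 8: y <- ((z % -2) // 4)         1111111111111111
step 9: z <- (z // -3)               1111111111111111

Answer: 10 steps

y: 0,0,-1,-1,0,0,-1,-1,0,0,-1,-1,0,0,-1,-1
z: 0,0,-1,-1,-1,-1,-1,-1,-2,-2,-2,-2,-2,-2,-3,-3
w: -7,-7,-7,-6,-6,-6,-5,-5,-5,-4,-4,-4,-3,-3,-3,-2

steps = 10; useful = 160; efficiency = 160/160 = 1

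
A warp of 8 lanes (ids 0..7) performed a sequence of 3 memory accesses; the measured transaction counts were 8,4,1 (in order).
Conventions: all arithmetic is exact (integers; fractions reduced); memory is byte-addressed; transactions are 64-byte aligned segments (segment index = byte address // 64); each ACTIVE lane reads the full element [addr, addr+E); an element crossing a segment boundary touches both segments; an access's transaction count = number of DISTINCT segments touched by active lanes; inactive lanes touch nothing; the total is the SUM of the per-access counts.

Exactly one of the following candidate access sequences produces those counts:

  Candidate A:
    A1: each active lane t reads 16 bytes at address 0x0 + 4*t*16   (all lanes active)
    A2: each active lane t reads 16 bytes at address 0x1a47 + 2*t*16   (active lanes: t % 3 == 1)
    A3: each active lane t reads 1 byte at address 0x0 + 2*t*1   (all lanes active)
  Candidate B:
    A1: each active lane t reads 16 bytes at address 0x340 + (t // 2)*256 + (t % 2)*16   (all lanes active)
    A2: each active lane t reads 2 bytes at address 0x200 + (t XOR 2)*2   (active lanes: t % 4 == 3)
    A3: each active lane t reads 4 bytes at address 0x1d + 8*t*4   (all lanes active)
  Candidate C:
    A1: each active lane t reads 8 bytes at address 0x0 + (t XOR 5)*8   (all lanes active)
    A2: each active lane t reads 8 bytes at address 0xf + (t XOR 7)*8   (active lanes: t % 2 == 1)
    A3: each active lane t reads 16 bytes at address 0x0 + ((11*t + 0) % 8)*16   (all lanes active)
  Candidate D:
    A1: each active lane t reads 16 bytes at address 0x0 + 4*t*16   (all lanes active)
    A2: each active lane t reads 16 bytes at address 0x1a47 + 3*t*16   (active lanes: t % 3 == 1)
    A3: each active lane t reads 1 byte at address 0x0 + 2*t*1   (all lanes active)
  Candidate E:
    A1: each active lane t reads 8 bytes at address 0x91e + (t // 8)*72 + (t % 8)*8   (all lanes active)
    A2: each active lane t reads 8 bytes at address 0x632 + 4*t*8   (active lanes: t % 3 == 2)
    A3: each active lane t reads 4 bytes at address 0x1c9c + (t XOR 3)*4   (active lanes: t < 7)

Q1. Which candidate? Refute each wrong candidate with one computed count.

A: A2 gives 3 transactions, not 4
B: A1 gives 4 transactions, not 8
C: A1 gives 1 transaction, not 8
E: A1 gives 2 transactions, not 8
D: all counts match (8,4,1)

Answer: D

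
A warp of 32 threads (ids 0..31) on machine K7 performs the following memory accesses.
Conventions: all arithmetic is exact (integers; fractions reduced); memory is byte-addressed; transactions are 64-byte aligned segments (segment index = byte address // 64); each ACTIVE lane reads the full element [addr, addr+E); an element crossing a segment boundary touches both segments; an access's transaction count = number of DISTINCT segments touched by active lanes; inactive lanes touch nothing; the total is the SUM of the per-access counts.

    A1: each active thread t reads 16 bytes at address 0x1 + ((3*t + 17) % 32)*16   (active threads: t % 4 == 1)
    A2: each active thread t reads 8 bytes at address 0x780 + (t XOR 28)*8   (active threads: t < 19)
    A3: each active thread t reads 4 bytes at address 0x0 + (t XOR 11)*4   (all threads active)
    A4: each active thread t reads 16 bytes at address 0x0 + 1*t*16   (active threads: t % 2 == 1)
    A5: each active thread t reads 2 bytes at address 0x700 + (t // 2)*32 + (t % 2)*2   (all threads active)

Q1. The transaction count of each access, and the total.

A1: 8 transactions
A2: 3 transactions
A3: 2 transactions
A4: 8 transactions
A5: 8 transactions

Answer: 8,3,2,8,8; total 29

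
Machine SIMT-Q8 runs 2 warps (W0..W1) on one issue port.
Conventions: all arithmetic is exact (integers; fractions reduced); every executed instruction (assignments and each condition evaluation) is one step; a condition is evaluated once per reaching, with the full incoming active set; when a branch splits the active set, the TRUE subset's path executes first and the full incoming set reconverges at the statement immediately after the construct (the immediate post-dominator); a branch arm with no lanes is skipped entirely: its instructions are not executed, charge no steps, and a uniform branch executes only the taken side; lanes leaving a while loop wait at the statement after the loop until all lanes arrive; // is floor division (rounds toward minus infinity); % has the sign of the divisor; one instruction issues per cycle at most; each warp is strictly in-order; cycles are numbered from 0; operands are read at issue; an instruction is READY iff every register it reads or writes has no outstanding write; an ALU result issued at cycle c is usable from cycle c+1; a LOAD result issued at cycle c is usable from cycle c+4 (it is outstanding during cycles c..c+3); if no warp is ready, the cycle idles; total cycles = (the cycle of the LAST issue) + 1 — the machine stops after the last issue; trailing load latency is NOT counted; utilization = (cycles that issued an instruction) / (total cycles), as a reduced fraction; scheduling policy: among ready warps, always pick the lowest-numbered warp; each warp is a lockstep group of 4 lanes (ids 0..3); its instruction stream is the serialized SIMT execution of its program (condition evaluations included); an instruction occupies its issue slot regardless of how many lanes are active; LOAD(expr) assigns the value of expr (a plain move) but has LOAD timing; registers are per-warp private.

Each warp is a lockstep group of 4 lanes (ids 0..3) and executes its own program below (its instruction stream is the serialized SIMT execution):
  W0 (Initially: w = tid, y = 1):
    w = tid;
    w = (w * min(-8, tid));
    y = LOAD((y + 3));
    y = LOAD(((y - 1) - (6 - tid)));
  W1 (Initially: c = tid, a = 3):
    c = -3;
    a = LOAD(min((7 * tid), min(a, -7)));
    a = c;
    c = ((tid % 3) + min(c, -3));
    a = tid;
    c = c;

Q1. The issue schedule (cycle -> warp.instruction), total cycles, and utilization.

cycle 0: W0.I0
cycle 1: W0.I1
cycle 2: W0.I2
cycle 3: W1.I0
cycle 4: W1.I1
cycle 5: idle
cycle 6: W0.I3
cycle 7: idle
cycle 8: W1.I2
cycle 9: W1.I3
cycle 10: W1.I4
cycle 11: W1.I5

Answer: 12 cycles, utilization 5/6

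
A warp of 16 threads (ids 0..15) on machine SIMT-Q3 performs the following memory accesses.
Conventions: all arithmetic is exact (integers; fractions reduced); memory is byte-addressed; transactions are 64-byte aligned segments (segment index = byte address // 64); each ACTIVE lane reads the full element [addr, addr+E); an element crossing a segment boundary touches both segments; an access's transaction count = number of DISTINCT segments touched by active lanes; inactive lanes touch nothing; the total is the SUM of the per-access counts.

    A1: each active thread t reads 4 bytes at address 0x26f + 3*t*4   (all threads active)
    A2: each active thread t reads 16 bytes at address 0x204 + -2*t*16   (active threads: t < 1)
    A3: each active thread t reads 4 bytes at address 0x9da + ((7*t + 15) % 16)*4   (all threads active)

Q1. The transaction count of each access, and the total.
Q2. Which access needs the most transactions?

A1: 4 transactions
A2: 1 transaction
A3: 2 transactions

Answer: 4,1,2; total 7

Answer: A1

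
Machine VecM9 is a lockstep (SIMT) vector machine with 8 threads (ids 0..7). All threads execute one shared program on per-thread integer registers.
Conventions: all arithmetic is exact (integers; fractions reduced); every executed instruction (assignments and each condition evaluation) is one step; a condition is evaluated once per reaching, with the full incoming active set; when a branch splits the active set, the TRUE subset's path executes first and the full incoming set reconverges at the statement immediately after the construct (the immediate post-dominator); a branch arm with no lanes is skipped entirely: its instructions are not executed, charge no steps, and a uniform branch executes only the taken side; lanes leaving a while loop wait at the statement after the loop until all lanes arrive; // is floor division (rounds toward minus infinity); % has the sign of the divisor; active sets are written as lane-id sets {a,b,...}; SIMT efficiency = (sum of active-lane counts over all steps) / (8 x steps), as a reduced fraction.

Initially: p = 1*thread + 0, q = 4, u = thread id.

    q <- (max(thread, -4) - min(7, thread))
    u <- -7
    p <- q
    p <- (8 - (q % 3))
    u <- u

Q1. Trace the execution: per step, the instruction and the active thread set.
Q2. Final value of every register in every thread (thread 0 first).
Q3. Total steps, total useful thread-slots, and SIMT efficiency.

step 0: q <- (max(thread, -4) - min(7, thread)) {0,1,2,3,4,5,6,7}
step 1: u <- -7                      {0,1,2,3,4,5,6,7}
step 2: p <- q                       {0,1,2,3,4,5,6,7}
step 3: p <- (8 - (q % 3))           {0,1,2,3,4,5,6,7}
step 4: u <- u                       {0,1,2,3,4,5,6,7}

Answer: 5 steps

p: 8,8,8,8,8,8,8,8
q: 0,0,0,0,0,0,0,0
u: -7,-7,-7,-7,-7,-7,-7,-7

steps = 5; useful = 40; efficiency = 40/40 = 1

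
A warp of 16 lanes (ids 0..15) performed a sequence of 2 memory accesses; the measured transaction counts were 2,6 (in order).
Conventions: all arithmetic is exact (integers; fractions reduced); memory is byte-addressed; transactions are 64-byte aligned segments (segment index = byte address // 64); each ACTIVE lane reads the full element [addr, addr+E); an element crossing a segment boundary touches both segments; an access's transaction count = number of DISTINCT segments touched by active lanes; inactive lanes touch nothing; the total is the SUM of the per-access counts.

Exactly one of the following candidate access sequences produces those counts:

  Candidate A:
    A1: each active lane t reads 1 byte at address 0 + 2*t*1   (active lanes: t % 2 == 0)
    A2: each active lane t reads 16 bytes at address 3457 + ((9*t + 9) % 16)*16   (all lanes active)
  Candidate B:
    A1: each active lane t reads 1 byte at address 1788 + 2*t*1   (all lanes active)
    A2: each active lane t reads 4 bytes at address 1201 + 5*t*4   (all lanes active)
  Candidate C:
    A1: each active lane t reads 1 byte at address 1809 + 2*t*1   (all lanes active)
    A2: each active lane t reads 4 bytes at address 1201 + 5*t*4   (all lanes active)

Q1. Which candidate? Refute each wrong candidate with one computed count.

A: A1 gives 1 transaction, not 2
C: A1 gives 1 transaction, not 2
B: all counts match (2,6)

Answer: B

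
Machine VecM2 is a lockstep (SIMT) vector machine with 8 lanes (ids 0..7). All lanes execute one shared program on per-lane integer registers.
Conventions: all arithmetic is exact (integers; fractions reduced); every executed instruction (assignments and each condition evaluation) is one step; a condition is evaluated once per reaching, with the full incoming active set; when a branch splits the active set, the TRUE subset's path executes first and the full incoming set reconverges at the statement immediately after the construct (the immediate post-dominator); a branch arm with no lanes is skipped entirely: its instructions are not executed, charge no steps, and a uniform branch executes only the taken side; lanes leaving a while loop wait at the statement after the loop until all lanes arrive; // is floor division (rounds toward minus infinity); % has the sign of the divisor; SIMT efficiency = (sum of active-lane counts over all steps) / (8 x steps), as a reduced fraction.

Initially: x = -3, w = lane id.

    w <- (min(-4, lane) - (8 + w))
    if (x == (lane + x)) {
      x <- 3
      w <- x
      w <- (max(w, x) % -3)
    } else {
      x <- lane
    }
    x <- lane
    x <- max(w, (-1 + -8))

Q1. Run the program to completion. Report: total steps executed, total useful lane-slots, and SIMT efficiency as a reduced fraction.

Answer: 8 steps, 42 useful, 21/32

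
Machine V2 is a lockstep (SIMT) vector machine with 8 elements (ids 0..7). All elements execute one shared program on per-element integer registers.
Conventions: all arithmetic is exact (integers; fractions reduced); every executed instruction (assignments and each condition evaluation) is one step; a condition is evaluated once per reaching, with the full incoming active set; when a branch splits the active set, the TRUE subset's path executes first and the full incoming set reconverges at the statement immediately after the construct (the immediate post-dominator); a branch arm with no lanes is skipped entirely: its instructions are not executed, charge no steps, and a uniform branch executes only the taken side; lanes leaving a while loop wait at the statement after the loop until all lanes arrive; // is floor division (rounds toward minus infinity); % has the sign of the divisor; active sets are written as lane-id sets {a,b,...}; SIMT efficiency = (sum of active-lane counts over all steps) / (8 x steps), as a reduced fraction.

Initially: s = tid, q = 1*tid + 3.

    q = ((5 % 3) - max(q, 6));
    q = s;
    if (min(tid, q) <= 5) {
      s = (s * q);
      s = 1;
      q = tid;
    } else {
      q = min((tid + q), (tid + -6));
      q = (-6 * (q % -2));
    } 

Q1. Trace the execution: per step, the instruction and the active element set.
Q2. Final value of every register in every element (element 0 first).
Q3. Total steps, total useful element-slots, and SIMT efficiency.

step 0: q <- ((5 % 3) - max(q, 6))   {0,1,2,3,4,5,6,7}
step 1: q <- s                       {0,1,2,3,4,5,6,7}
step 2: eval (min(tid, q) <= 5)      {0,1,2,3,4,5,6,7}
step 3: s <- (s * q)                 {0,1,2,3,4,5}
step 4: s <- 1                       {0,1,2,3,4,5}
step 5: q <- tid                     {0,1,2,3,4,5}
step 6: q <- min((tid + q), (tid + -6)) {6,7}
step 7: q <- (-6 * (q % -2))         {6,7}

Answer: 8 steps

s: 1,1,1,1,1,1,6,7
q: 0,1,2,3,4,5,0,6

steps = 8; useful = 46; efficiency = 46/64 = 23/32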